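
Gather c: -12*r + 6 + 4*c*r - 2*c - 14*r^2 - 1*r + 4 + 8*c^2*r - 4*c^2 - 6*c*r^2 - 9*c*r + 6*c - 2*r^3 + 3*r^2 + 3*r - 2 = c^2*(8*r - 4) + c*(-6*r^2 - 5*r + 4) - 2*r^3 - 11*r^2 - 10*r + 8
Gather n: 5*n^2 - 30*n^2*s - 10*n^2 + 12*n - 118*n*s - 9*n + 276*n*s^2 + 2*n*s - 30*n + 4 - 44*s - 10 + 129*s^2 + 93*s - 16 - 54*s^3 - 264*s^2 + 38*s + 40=n^2*(-30*s - 5) + n*(276*s^2 - 116*s - 27) - 54*s^3 - 135*s^2 + 87*s + 18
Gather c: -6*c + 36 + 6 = 42 - 6*c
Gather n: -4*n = -4*n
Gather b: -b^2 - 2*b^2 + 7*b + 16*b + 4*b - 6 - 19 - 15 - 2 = -3*b^2 + 27*b - 42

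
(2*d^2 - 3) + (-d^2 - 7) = d^2 - 10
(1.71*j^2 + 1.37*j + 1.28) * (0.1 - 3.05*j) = -5.2155*j^3 - 4.0075*j^2 - 3.767*j + 0.128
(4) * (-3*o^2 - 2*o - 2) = -12*o^2 - 8*o - 8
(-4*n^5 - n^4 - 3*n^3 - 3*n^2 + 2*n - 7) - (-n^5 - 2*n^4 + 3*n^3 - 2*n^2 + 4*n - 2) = -3*n^5 + n^4 - 6*n^3 - n^2 - 2*n - 5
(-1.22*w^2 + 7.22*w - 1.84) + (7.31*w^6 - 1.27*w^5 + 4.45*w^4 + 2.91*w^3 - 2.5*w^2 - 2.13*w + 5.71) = 7.31*w^6 - 1.27*w^5 + 4.45*w^4 + 2.91*w^3 - 3.72*w^2 + 5.09*w + 3.87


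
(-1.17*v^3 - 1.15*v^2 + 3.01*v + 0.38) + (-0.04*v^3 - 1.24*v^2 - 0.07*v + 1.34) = -1.21*v^3 - 2.39*v^2 + 2.94*v + 1.72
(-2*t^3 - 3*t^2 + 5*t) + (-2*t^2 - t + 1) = -2*t^3 - 5*t^2 + 4*t + 1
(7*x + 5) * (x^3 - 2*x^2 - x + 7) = 7*x^4 - 9*x^3 - 17*x^2 + 44*x + 35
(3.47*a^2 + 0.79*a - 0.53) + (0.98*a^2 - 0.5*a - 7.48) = 4.45*a^2 + 0.29*a - 8.01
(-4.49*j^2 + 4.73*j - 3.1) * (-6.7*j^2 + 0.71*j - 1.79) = 30.083*j^4 - 34.8789*j^3 + 32.1654*j^2 - 10.6677*j + 5.549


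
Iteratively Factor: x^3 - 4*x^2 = (x)*(x^2 - 4*x) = x*(x - 4)*(x)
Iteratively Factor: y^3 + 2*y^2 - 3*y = (y - 1)*(y^2 + 3*y) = (y - 1)*(y + 3)*(y)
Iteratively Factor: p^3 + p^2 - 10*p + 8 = (p - 2)*(p^2 + 3*p - 4) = (p - 2)*(p + 4)*(p - 1)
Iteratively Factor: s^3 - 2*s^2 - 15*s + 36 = (s + 4)*(s^2 - 6*s + 9) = (s - 3)*(s + 4)*(s - 3)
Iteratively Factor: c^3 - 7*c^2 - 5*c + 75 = (c + 3)*(c^2 - 10*c + 25) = (c - 5)*(c + 3)*(c - 5)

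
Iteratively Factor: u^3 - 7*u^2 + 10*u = (u - 2)*(u^2 - 5*u) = u*(u - 2)*(u - 5)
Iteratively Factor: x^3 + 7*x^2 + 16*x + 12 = (x + 2)*(x^2 + 5*x + 6) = (x + 2)^2*(x + 3)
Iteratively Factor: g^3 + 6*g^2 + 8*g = (g)*(g^2 + 6*g + 8) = g*(g + 2)*(g + 4)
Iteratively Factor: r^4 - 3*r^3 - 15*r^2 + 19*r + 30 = (r - 2)*(r^3 - r^2 - 17*r - 15) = (r - 5)*(r - 2)*(r^2 + 4*r + 3) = (r - 5)*(r - 2)*(r + 1)*(r + 3)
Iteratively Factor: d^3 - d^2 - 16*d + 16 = (d - 4)*(d^2 + 3*d - 4) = (d - 4)*(d - 1)*(d + 4)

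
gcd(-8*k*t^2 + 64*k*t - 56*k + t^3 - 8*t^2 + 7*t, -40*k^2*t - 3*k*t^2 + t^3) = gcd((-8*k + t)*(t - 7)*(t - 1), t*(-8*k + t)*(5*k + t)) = -8*k + t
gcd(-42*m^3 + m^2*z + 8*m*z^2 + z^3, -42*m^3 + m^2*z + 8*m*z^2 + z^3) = -42*m^3 + m^2*z + 8*m*z^2 + z^3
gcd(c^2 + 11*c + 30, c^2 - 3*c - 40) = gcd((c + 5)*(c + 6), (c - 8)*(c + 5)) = c + 5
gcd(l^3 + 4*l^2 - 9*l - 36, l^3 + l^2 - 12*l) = l^2 + l - 12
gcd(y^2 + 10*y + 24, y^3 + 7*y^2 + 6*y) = y + 6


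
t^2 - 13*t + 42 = (t - 7)*(t - 6)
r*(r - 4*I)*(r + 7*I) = r^3 + 3*I*r^2 + 28*r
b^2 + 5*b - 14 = (b - 2)*(b + 7)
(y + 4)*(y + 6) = y^2 + 10*y + 24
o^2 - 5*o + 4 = (o - 4)*(o - 1)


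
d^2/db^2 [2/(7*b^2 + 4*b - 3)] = 4*(-49*b^2 - 28*b + 4*(7*b + 2)^2 + 21)/(7*b^2 + 4*b - 3)^3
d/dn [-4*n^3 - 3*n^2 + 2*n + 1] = -12*n^2 - 6*n + 2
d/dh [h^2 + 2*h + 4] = 2*h + 2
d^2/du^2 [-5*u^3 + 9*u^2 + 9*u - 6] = 18 - 30*u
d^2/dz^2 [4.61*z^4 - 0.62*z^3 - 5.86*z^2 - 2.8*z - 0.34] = 55.32*z^2 - 3.72*z - 11.72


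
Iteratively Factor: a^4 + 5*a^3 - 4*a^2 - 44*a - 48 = (a - 3)*(a^3 + 8*a^2 + 20*a + 16) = (a - 3)*(a + 2)*(a^2 + 6*a + 8) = (a - 3)*(a + 2)^2*(a + 4)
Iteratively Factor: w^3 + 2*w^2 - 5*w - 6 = (w - 2)*(w^2 + 4*w + 3) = (w - 2)*(w + 3)*(w + 1)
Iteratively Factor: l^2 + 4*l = (l + 4)*(l)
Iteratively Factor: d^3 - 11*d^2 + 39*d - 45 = (d - 3)*(d^2 - 8*d + 15) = (d - 5)*(d - 3)*(d - 3)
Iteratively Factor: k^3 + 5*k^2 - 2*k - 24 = (k - 2)*(k^2 + 7*k + 12) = (k - 2)*(k + 4)*(k + 3)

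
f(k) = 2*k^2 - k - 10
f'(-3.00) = -13.00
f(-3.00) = 11.00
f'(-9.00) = -37.00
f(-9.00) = 161.00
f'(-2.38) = -10.52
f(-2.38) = 3.71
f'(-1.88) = -8.52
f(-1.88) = -1.05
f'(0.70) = 1.80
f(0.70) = -9.72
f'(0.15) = -0.40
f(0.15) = -10.10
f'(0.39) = 0.56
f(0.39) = -10.09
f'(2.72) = 9.88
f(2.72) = 2.08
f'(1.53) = 5.12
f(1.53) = -6.85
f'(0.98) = 2.92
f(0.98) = -9.06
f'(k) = 4*k - 1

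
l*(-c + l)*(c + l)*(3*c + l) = -3*c^3*l - c^2*l^2 + 3*c*l^3 + l^4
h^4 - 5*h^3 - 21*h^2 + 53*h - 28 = (h - 7)*(h - 1)^2*(h + 4)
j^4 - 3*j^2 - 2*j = j*(j - 2)*(j + 1)^2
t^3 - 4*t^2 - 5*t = t*(t - 5)*(t + 1)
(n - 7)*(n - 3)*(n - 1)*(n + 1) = n^4 - 10*n^3 + 20*n^2 + 10*n - 21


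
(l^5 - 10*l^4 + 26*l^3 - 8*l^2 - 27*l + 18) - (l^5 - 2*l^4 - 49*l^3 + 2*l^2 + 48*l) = -8*l^4 + 75*l^3 - 10*l^2 - 75*l + 18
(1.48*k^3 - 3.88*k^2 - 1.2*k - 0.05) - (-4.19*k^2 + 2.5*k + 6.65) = 1.48*k^3 + 0.31*k^2 - 3.7*k - 6.7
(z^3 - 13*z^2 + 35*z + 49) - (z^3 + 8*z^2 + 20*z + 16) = -21*z^2 + 15*z + 33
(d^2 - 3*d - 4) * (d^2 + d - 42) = d^4 - 2*d^3 - 49*d^2 + 122*d + 168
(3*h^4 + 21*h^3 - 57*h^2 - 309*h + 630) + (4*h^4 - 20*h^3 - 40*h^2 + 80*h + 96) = 7*h^4 + h^3 - 97*h^2 - 229*h + 726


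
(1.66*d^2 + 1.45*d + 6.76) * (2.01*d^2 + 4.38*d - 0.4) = 3.3366*d^4 + 10.1853*d^3 + 19.2746*d^2 + 29.0288*d - 2.704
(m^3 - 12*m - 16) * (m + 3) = m^4 + 3*m^3 - 12*m^2 - 52*m - 48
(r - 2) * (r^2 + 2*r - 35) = r^3 - 39*r + 70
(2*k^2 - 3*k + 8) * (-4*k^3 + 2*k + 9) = -8*k^5 + 12*k^4 - 28*k^3 + 12*k^2 - 11*k + 72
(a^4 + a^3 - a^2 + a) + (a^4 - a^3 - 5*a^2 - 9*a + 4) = 2*a^4 - 6*a^2 - 8*a + 4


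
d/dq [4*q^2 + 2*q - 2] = 8*q + 2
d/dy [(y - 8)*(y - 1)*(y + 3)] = 3*y^2 - 12*y - 19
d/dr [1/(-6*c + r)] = -1/(6*c - r)^2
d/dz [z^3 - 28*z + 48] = 3*z^2 - 28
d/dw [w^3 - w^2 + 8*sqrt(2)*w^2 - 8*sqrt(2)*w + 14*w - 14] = 3*w^2 - 2*w + 16*sqrt(2)*w - 8*sqrt(2) + 14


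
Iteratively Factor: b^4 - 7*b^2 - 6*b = (b + 2)*(b^3 - 2*b^2 - 3*b) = b*(b + 2)*(b^2 - 2*b - 3) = b*(b - 3)*(b + 2)*(b + 1)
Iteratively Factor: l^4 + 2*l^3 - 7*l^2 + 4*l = (l + 4)*(l^3 - 2*l^2 + l) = (l - 1)*(l + 4)*(l^2 - l) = (l - 1)^2*(l + 4)*(l)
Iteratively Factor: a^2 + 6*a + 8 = (a + 2)*(a + 4)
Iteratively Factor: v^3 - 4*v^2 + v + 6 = (v + 1)*(v^2 - 5*v + 6) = (v - 3)*(v + 1)*(v - 2)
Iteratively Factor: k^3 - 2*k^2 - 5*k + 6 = (k - 1)*(k^2 - k - 6) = (k - 1)*(k + 2)*(k - 3)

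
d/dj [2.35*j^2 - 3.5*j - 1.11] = 4.7*j - 3.5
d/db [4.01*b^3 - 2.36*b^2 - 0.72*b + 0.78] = 12.03*b^2 - 4.72*b - 0.72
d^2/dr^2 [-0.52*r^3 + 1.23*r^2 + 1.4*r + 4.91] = 2.46 - 3.12*r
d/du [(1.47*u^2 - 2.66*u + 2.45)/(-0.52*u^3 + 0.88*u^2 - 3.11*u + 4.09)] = (0.7644*u^4 - 2.7664*u^3 + 1.5911*u^2 + 7.7126*u - 3.2599)/(0.2704*u^6 - 0.9152*u^5 + 4.0088*u^4 - 9.7272*u^3 + 16.8705*u^2 - 25.4398*u + 16.7281)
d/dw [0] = 0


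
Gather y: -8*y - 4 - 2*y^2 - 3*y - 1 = -2*y^2 - 11*y - 5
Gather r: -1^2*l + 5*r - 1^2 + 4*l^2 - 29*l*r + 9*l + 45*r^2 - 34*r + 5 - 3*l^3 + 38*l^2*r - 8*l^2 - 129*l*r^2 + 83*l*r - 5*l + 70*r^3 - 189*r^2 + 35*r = -3*l^3 - 4*l^2 + 3*l + 70*r^3 + r^2*(-129*l - 144) + r*(38*l^2 + 54*l + 6) + 4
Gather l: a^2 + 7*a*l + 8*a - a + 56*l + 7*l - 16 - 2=a^2 + 7*a + l*(7*a + 63) - 18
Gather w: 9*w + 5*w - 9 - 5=14*w - 14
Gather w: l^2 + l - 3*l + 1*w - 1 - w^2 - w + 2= l^2 - 2*l - w^2 + 1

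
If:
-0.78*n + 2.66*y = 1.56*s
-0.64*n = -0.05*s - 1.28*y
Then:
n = 2.05301715828032*y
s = 0.678619625988047*y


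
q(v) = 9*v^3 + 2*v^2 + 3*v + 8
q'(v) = 27*v^2 + 4*v + 3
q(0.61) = 12.62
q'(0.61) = 15.49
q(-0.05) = 7.85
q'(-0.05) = 2.87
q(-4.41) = -738.23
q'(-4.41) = 510.46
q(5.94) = 1982.65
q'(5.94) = 979.42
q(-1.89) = -51.29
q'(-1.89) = 91.89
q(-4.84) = -980.09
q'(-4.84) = 616.13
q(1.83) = 75.34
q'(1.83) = 100.74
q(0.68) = 13.79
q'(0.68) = 18.20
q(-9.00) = -6418.00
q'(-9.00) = 2154.00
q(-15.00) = -29962.00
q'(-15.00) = 6018.00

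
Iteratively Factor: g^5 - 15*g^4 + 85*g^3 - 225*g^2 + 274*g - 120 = (g - 5)*(g^4 - 10*g^3 + 35*g^2 - 50*g + 24) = (g - 5)*(g - 3)*(g^3 - 7*g^2 + 14*g - 8) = (g - 5)*(g - 3)*(g - 1)*(g^2 - 6*g + 8) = (g - 5)*(g - 4)*(g - 3)*(g - 1)*(g - 2)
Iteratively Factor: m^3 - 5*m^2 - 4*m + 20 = (m - 5)*(m^2 - 4) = (m - 5)*(m + 2)*(m - 2)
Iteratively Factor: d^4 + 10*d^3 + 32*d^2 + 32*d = (d + 4)*(d^3 + 6*d^2 + 8*d) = (d + 2)*(d + 4)*(d^2 + 4*d) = d*(d + 2)*(d + 4)*(d + 4)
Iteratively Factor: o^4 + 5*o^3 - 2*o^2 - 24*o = (o)*(o^3 + 5*o^2 - 2*o - 24) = o*(o - 2)*(o^2 + 7*o + 12) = o*(o - 2)*(o + 4)*(o + 3)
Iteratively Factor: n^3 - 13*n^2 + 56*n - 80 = (n - 4)*(n^2 - 9*n + 20) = (n - 4)^2*(n - 5)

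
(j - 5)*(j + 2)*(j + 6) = j^3 + 3*j^2 - 28*j - 60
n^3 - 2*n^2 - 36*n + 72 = (n - 6)*(n - 2)*(n + 6)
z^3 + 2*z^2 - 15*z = z*(z - 3)*(z + 5)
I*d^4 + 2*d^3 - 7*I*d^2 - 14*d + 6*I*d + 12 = (d - 2)*(d + 3)*(d - 2*I)*(I*d - I)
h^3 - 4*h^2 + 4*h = h*(h - 2)^2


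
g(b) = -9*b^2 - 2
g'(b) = -18*b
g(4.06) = -150.35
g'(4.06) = -73.08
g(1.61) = -25.33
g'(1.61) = -28.98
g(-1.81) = -31.48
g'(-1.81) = 32.58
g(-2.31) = -50.02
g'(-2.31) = 41.58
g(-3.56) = -116.06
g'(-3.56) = 64.08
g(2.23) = -46.76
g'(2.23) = -40.14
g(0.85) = -8.50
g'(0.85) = -15.30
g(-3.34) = -102.40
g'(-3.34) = 60.12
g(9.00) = -731.00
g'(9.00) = -162.00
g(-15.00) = -2027.00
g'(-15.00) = 270.00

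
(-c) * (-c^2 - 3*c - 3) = c^3 + 3*c^2 + 3*c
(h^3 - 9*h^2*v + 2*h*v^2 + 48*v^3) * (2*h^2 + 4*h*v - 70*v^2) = 2*h^5 - 14*h^4*v - 102*h^3*v^2 + 734*h^2*v^3 + 52*h*v^4 - 3360*v^5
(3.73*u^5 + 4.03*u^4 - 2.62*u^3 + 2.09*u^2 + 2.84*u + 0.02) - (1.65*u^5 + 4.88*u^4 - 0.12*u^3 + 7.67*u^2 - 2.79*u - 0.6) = 2.08*u^5 - 0.85*u^4 - 2.5*u^3 - 5.58*u^2 + 5.63*u + 0.62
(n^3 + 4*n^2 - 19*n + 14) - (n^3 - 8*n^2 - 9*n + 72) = 12*n^2 - 10*n - 58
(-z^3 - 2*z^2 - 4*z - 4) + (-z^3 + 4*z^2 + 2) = -2*z^3 + 2*z^2 - 4*z - 2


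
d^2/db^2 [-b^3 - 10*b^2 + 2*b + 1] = -6*b - 20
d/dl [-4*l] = -4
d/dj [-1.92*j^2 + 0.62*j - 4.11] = 0.62 - 3.84*j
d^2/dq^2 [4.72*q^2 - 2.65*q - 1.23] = 9.44000000000000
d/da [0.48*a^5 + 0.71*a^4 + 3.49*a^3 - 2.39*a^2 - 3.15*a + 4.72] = 2.4*a^4 + 2.84*a^3 + 10.47*a^2 - 4.78*a - 3.15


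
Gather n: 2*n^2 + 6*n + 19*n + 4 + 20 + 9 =2*n^2 + 25*n + 33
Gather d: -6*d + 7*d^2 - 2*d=7*d^2 - 8*d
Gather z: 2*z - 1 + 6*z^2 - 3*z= 6*z^2 - z - 1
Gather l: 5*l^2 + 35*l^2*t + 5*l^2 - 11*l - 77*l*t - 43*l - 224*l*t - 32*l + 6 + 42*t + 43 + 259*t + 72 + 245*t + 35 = l^2*(35*t + 10) + l*(-301*t - 86) + 546*t + 156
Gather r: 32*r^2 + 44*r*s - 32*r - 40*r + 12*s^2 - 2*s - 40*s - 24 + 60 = 32*r^2 + r*(44*s - 72) + 12*s^2 - 42*s + 36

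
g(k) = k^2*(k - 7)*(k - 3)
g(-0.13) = 0.38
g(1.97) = 20.11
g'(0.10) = 3.90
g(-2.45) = 309.14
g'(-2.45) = -341.80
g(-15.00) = 89100.00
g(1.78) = 20.18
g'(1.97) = -3.11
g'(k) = k^2*(k - 7) + k^2*(k - 3) + 2*k*(k - 7)*(k - 3) = 2*k*(2*k^2 - 15*k + 21)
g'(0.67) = 15.88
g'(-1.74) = -184.98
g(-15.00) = 89100.00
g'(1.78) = 2.27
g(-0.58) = 9.13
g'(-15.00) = -20880.00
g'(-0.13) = -5.98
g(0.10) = 0.20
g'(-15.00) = -20880.00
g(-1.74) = 125.43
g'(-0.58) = -35.23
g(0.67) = 6.62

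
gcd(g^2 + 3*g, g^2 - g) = g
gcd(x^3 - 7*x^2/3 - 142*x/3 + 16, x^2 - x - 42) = x + 6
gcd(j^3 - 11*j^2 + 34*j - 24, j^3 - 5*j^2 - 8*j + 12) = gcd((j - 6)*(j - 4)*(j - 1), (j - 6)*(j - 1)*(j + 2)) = j^2 - 7*j + 6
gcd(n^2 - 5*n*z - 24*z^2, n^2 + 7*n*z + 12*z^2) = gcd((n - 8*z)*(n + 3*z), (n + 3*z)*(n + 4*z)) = n + 3*z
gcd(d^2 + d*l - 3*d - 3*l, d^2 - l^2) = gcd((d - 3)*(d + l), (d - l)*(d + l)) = d + l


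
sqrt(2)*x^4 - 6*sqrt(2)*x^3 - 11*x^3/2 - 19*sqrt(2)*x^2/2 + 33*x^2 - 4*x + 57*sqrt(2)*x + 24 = (x - 6)*(x - 4*sqrt(2))*(x + sqrt(2))*(sqrt(2)*x + 1/2)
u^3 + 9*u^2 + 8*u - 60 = (u - 2)*(u + 5)*(u + 6)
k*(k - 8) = k^2 - 8*k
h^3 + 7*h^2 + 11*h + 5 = (h + 1)^2*(h + 5)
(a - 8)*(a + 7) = a^2 - a - 56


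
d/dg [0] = 0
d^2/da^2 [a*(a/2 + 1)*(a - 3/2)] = 3*a + 1/2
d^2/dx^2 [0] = 0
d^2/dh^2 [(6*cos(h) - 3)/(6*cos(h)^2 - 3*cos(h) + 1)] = 3*(162*(1 - cos(2*h))^2*cos(h) - 27*(1 - cos(2*h))^2 - 389*cos(h)/2 + 21*cos(2*h)/2 + 207*cos(3*h)/2 - 36*cos(5*h) + 225/2)/(3*cos(h) - 3*cos(2*h) - 4)^3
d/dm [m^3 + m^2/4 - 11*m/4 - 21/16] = 3*m^2 + m/2 - 11/4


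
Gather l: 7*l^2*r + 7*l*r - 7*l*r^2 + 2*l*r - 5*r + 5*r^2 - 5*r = 7*l^2*r + l*(-7*r^2 + 9*r) + 5*r^2 - 10*r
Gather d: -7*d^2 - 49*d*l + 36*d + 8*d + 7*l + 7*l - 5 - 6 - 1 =-7*d^2 + d*(44 - 49*l) + 14*l - 12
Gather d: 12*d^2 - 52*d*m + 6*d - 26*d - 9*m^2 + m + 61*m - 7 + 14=12*d^2 + d*(-52*m - 20) - 9*m^2 + 62*m + 7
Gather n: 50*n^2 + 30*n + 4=50*n^2 + 30*n + 4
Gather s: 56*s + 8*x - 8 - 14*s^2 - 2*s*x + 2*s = -14*s^2 + s*(58 - 2*x) + 8*x - 8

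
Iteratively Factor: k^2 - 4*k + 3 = (k - 1)*(k - 3)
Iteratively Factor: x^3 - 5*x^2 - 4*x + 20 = (x + 2)*(x^2 - 7*x + 10) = (x - 5)*(x + 2)*(x - 2)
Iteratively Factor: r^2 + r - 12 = (r + 4)*(r - 3)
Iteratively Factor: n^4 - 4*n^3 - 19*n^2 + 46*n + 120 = (n - 4)*(n^3 - 19*n - 30) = (n - 4)*(n + 2)*(n^2 - 2*n - 15) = (n - 5)*(n - 4)*(n + 2)*(n + 3)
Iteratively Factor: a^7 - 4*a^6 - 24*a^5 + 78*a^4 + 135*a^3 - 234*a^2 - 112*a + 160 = (a + 1)*(a^6 - 5*a^5 - 19*a^4 + 97*a^3 + 38*a^2 - 272*a + 160) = (a + 1)*(a + 2)*(a^5 - 7*a^4 - 5*a^3 + 107*a^2 - 176*a + 80) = (a - 1)*(a + 1)*(a + 2)*(a^4 - 6*a^3 - 11*a^2 + 96*a - 80) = (a - 1)^2*(a + 1)*(a + 2)*(a^3 - 5*a^2 - 16*a + 80) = (a - 1)^2*(a + 1)*(a + 2)*(a + 4)*(a^2 - 9*a + 20) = (a - 5)*(a - 1)^2*(a + 1)*(a + 2)*(a + 4)*(a - 4)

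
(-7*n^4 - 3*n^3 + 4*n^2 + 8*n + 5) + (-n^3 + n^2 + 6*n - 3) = -7*n^4 - 4*n^3 + 5*n^2 + 14*n + 2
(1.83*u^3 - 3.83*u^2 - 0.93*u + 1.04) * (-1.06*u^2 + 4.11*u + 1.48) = -1.9398*u^5 + 11.5811*u^4 - 12.0471*u^3 - 10.5931*u^2 + 2.898*u + 1.5392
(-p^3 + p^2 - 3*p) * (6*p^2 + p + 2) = -6*p^5 + 5*p^4 - 19*p^3 - p^2 - 6*p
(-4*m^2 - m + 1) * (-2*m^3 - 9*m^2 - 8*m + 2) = 8*m^5 + 38*m^4 + 39*m^3 - 9*m^2 - 10*m + 2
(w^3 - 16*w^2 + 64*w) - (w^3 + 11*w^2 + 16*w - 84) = -27*w^2 + 48*w + 84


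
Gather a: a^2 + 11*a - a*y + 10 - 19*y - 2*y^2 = a^2 + a*(11 - y) - 2*y^2 - 19*y + 10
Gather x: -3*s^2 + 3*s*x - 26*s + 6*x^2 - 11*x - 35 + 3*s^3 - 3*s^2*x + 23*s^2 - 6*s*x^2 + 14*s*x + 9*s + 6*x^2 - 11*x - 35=3*s^3 + 20*s^2 - 17*s + x^2*(12 - 6*s) + x*(-3*s^2 + 17*s - 22) - 70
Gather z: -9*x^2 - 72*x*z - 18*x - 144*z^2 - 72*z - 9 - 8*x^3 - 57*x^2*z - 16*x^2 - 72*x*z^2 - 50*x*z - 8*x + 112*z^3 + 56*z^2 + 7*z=-8*x^3 - 25*x^2 - 26*x + 112*z^3 + z^2*(-72*x - 88) + z*(-57*x^2 - 122*x - 65) - 9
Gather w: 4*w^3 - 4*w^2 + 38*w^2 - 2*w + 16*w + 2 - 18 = 4*w^3 + 34*w^2 + 14*w - 16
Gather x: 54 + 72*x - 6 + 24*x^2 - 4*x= 24*x^2 + 68*x + 48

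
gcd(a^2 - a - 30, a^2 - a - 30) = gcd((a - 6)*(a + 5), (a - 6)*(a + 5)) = a^2 - a - 30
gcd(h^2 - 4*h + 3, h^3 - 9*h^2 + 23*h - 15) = h^2 - 4*h + 3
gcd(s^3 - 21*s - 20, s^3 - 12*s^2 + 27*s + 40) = s^2 - 4*s - 5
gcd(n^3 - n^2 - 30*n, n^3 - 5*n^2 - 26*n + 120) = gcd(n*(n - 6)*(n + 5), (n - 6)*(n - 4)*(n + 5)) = n^2 - n - 30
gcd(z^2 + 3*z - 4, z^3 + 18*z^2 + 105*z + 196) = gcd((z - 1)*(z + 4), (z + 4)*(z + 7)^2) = z + 4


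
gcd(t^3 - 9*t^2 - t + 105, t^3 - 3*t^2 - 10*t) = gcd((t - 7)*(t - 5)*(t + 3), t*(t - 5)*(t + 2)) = t - 5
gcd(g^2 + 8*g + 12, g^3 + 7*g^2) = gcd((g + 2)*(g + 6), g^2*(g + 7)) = 1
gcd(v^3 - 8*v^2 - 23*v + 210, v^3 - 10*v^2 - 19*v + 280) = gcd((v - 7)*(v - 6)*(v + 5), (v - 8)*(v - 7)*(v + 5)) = v^2 - 2*v - 35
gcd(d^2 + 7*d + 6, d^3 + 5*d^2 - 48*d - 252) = d + 6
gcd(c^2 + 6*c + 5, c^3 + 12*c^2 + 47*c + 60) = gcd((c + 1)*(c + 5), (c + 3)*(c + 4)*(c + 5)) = c + 5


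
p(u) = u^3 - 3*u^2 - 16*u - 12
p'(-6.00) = 128.00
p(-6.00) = -240.00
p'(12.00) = 344.00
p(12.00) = 1092.00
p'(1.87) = -16.73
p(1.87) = -45.87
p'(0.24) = -17.27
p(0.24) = -16.00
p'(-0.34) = -13.61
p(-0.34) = -6.95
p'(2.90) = -8.17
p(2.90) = -59.24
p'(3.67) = 2.39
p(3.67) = -61.70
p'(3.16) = -5.00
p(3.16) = -60.96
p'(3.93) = 6.75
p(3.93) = -60.52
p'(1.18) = -18.90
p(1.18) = -33.41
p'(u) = 3*u^2 - 6*u - 16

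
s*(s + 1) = s^2 + s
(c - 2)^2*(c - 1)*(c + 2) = c^4 - 3*c^3 - 2*c^2 + 12*c - 8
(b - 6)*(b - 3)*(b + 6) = b^3 - 3*b^2 - 36*b + 108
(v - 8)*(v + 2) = v^2 - 6*v - 16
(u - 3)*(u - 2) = u^2 - 5*u + 6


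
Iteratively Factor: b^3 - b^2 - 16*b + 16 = (b - 4)*(b^2 + 3*b - 4) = (b - 4)*(b - 1)*(b + 4)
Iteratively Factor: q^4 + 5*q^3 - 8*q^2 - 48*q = (q + 4)*(q^3 + q^2 - 12*q) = q*(q + 4)*(q^2 + q - 12) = q*(q - 3)*(q + 4)*(q + 4)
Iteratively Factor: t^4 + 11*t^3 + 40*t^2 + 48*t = (t)*(t^3 + 11*t^2 + 40*t + 48) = t*(t + 4)*(t^2 + 7*t + 12) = t*(t + 3)*(t + 4)*(t + 4)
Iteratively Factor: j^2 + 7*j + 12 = (j + 4)*(j + 3)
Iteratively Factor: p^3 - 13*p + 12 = (p - 1)*(p^2 + p - 12) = (p - 3)*(p - 1)*(p + 4)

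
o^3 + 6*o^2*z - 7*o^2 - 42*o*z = o*(o - 7)*(o + 6*z)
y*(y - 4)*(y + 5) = y^3 + y^2 - 20*y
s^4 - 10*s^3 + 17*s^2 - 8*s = s*(s - 8)*(s - 1)^2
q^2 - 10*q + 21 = (q - 7)*(q - 3)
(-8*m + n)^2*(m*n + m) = 64*m^3*n + 64*m^3 - 16*m^2*n^2 - 16*m^2*n + m*n^3 + m*n^2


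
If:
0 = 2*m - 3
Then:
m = 3/2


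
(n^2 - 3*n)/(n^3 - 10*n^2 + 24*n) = (n - 3)/(n^2 - 10*n + 24)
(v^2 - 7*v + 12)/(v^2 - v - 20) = (-v^2 + 7*v - 12)/(-v^2 + v + 20)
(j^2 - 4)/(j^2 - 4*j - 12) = (j - 2)/(j - 6)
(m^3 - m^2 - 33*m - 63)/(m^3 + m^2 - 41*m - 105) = (m + 3)/(m + 5)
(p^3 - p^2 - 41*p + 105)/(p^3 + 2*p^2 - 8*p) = (p^3 - p^2 - 41*p + 105)/(p*(p^2 + 2*p - 8))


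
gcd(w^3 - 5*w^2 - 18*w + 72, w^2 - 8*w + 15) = w - 3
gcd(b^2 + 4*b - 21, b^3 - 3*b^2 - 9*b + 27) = b - 3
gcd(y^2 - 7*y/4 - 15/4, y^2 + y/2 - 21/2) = y - 3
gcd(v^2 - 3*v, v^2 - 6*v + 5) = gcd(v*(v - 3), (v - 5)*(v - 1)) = 1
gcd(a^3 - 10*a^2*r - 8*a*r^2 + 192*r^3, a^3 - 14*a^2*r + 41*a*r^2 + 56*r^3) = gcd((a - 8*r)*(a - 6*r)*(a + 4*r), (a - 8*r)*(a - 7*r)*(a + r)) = -a + 8*r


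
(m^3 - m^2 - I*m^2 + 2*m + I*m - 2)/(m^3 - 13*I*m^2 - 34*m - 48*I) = (m^2 - m*(1 + 2*I) + 2*I)/(m^2 - 14*I*m - 48)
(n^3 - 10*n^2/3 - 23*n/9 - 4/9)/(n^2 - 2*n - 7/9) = (3*n^2 - 11*n - 4)/(3*n - 7)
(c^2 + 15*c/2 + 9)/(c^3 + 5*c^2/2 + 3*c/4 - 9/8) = 4*(c + 6)/(4*c^2 + 4*c - 3)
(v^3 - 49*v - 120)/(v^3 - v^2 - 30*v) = (v^2 - 5*v - 24)/(v*(v - 6))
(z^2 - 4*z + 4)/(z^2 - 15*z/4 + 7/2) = 4*(z - 2)/(4*z - 7)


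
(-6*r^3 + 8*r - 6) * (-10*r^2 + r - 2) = 60*r^5 - 6*r^4 - 68*r^3 + 68*r^2 - 22*r + 12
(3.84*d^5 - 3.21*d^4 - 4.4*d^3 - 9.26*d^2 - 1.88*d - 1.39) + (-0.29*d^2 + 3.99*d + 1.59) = 3.84*d^5 - 3.21*d^4 - 4.4*d^3 - 9.55*d^2 + 2.11*d + 0.2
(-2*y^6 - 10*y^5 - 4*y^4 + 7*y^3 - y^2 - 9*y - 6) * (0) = 0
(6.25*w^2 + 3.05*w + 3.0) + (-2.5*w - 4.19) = 6.25*w^2 + 0.55*w - 1.19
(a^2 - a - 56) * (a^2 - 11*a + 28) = a^4 - 12*a^3 - 17*a^2 + 588*a - 1568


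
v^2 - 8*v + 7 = (v - 7)*(v - 1)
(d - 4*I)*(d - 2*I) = d^2 - 6*I*d - 8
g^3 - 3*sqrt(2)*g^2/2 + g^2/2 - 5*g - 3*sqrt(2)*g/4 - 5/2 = (g + 1/2)*(g - 5*sqrt(2)/2)*(g + sqrt(2))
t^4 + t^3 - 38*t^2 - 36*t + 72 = (t - 6)*(t - 1)*(t + 2)*(t + 6)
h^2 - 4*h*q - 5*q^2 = (h - 5*q)*(h + q)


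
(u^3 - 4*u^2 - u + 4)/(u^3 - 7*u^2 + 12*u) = (u^2 - 1)/(u*(u - 3))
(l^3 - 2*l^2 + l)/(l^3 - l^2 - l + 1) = l/(l + 1)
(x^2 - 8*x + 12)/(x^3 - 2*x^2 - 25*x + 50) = (x - 6)/(x^2 - 25)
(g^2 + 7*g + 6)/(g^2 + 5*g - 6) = (g + 1)/(g - 1)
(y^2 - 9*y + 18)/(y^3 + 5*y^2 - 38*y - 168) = (y - 3)/(y^2 + 11*y + 28)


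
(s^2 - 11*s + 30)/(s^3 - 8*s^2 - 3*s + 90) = 1/(s + 3)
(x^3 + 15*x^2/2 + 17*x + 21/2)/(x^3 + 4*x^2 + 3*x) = (x + 7/2)/x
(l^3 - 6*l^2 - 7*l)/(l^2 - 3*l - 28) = l*(l + 1)/(l + 4)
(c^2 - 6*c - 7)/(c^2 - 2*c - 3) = (c - 7)/(c - 3)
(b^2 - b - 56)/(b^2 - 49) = (b - 8)/(b - 7)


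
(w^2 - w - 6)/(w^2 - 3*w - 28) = (-w^2 + w + 6)/(-w^2 + 3*w + 28)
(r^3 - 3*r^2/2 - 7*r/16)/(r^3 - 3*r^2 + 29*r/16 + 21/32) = 2*r/(2*r - 3)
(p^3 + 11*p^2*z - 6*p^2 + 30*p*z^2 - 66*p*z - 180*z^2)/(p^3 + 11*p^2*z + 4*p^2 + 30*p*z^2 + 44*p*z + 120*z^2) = (p - 6)/(p + 4)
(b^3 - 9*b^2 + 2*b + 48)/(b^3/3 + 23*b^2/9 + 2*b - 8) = 9*(b^3 - 9*b^2 + 2*b + 48)/(3*b^3 + 23*b^2 + 18*b - 72)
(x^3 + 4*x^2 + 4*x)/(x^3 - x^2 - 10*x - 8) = x*(x + 2)/(x^2 - 3*x - 4)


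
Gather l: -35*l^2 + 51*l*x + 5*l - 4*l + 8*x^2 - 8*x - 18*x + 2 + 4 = -35*l^2 + l*(51*x + 1) + 8*x^2 - 26*x + 6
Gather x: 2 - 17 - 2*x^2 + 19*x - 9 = -2*x^2 + 19*x - 24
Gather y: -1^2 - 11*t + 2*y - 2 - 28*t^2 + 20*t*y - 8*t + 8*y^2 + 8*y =-28*t^2 - 19*t + 8*y^2 + y*(20*t + 10) - 3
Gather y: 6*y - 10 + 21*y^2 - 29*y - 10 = 21*y^2 - 23*y - 20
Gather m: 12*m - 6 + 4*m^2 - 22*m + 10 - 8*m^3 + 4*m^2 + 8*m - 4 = -8*m^3 + 8*m^2 - 2*m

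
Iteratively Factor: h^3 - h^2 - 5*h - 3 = (h - 3)*(h^2 + 2*h + 1) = (h - 3)*(h + 1)*(h + 1)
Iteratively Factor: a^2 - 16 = (a + 4)*(a - 4)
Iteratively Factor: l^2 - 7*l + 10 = (l - 2)*(l - 5)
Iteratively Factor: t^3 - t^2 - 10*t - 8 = (t + 2)*(t^2 - 3*t - 4) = (t + 1)*(t + 2)*(t - 4)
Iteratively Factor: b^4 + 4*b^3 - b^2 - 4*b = (b + 1)*(b^3 + 3*b^2 - 4*b) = (b - 1)*(b + 1)*(b^2 + 4*b) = (b - 1)*(b + 1)*(b + 4)*(b)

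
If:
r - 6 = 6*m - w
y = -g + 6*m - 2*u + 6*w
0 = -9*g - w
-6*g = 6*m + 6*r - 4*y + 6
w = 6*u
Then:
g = -3*y/424 - 21/212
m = 67*y/636 - 91/106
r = 241*y/424 - 9/212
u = 9*y/848 + 63/424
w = 27*y/424 + 189/212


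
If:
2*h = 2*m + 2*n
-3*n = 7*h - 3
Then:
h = 3/7 - 3*n/7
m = 3/7 - 10*n/7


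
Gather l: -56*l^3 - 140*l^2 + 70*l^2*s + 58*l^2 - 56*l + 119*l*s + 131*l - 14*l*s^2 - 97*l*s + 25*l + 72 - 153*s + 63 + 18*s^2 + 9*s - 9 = -56*l^3 + l^2*(70*s - 82) + l*(-14*s^2 + 22*s + 100) + 18*s^2 - 144*s + 126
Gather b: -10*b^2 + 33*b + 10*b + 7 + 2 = -10*b^2 + 43*b + 9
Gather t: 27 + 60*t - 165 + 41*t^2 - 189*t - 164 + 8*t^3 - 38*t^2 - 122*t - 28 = 8*t^3 + 3*t^2 - 251*t - 330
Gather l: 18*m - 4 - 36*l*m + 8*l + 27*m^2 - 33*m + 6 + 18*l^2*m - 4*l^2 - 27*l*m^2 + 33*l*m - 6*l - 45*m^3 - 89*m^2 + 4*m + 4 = l^2*(18*m - 4) + l*(-27*m^2 - 3*m + 2) - 45*m^3 - 62*m^2 - 11*m + 6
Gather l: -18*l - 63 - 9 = -18*l - 72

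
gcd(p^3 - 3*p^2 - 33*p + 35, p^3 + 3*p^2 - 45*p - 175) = p^2 - 2*p - 35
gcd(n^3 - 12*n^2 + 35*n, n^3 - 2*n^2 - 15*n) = n^2 - 5*n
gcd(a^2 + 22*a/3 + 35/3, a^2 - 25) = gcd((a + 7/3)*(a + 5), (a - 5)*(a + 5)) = a + 5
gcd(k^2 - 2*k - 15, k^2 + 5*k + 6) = k + 3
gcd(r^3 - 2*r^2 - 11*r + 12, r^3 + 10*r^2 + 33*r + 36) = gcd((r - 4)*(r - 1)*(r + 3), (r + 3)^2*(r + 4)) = r + 3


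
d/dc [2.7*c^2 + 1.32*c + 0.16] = 5.4*c + 1.32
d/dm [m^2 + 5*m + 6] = 2*m + 5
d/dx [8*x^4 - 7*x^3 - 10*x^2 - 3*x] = 32*x^3 - 21*x^2 - 20*x - 3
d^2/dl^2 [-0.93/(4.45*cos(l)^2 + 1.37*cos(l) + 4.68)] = (73.6653*(1 - cos(l)^2)^2 + 17.009235*cos(l)^3 - 38.894553*cos(l)^2 - 39.981258*cos(l) - 38.419974)/(4.45*cos(l)^2 + 1.37*cos(l) + 4.68)^3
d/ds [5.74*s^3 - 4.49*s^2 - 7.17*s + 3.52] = 17.22*s^2 - 8.98*s - 7.17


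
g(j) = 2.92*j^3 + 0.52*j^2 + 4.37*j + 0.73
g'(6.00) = 325.97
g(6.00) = 676.39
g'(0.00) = 4.37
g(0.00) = 0.73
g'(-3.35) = 99.20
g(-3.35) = -117.85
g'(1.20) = 18.23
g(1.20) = 11.77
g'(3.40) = 109.17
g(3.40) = 136.37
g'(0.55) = 7.59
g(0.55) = 3.78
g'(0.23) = 5.07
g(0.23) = 1.80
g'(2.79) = 75.46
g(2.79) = 80.39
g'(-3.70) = 120.45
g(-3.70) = -156.23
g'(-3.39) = 101.52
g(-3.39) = -121.87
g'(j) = 8.76*j^2 + 1.04*j + 4.37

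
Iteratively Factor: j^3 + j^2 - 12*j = (j + 4)*(j^2 - 3*j) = j*(j + 4)*(j - 3)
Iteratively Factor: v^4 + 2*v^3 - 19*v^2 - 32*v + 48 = (v + 4)*(v^3 - 2*v^2 - 11*v + 12) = (v + 3)*(v + 4)*(v^2 - 5*v + 4) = (v - 1)*(v + 3)*(v + 4)*(v - 4)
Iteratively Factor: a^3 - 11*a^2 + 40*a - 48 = (a - 3)*(a^2 - 8*a + 16) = (a - 4)*(a - 3)*(a - 4)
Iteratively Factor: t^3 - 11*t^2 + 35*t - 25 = (t - 5)*(t^2 - 6*t + 5) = (t - 5)*(t - 1)*(t - 5)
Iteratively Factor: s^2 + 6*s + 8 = (s + 4)*(s + 2)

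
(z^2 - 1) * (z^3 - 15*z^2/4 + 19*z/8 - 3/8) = z^5 - 15*z^4/4 + 11*z^3/8 + 27*z^2/8 - 19*z/8 + 3/8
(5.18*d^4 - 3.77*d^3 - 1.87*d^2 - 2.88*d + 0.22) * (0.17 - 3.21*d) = -16.6278*d^5 + 12.9823*d^4 + 5.3618*d^3 + 8.9269*d^2 - 1.1958*d + 0.0374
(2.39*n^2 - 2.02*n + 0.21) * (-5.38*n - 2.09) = -12.8582*n^3 + 5.8725*n^2 + 3.092*n - 0.4389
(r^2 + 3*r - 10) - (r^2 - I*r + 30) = 3*r + I*r - 40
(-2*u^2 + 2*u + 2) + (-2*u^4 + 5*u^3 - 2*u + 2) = -2*u^4 + 5*u^3 - 2*u^2 + 4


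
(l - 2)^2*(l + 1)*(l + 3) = l^4 - 9*l^2 + 4*l + 12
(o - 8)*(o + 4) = o^2 - 4*o - 32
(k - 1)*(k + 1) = k^2 - 1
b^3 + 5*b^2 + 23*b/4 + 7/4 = (b + 1/2)*(b + 1)*(b + 7/2)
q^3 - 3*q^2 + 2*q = q*(q - 2)*(q - 1)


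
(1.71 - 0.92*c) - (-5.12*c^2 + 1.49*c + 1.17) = 5.12*c^2 - 2.41*c + 0.54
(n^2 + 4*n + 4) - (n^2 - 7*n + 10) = 11*n - 6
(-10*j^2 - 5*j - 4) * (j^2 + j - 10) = -10*j^4 - 15*j^3 + 91*j^2 + 46*j + 40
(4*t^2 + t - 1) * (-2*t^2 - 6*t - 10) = -8*t^4 - 26*t^3 - 44*t^2 - 4*t + 10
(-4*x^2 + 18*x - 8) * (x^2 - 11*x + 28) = -4*x^4 + 62*x^3 - 318*x^2 + 592*x - 224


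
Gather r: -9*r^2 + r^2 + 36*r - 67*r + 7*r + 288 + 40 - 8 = -8*r^2 - 24*r + 320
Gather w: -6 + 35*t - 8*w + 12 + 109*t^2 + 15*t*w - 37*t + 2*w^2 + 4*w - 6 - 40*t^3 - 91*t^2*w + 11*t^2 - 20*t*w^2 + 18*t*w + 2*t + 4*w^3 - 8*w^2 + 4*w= -40*t^3 + 120*t^2 + 4*w^3 + w^2*(-20*t - 6) + w*(-91*t^2 + 33*t)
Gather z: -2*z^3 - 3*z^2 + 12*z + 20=-2*z^3 - 3*z^2 + 12*z + 20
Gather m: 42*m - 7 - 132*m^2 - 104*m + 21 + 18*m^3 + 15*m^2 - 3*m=18*m^3 - 117*m^2 - 65*m + 14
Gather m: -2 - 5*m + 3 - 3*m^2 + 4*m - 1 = -3*m^2 - m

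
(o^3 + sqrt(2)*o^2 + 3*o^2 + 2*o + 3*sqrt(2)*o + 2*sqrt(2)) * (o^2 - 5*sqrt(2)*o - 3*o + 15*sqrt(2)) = o^5 - 4*sqrt(2)*o^4 - 17*o^3 - 6*o^2 + 28*sqrt(2)*o^2 + 24*sqrt(2)*o + 70*o + 60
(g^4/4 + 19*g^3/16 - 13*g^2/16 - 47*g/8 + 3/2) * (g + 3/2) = g^5/4 + 25*g^4/16 + 31*g^3/32 - 227*g^2/32 - 117*g/16 + 9/4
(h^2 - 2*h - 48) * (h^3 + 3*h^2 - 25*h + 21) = h^5 + h^4 - 79*h^3 - 73*h^2 + 1158*h - 1008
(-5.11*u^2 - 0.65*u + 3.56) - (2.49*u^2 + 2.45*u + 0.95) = -7.6*u^2 - 3.1*u + 2.61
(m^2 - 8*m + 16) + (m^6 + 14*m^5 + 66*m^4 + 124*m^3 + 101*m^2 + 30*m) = m^6 + 14*m^5 + 66*m^4 + 124*m^3 + 102*m^2 + 22*m + 16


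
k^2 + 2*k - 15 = (k - 3)*(k + 5)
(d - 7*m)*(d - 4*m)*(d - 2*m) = d^3 - 13*d^2*m + 50*d*m^2 - 56*m^3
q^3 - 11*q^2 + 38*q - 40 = (q - 5)*(q - 4)*(q - 2)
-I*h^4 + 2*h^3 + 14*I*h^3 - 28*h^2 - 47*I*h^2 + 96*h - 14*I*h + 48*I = (h - 8)*(h - 6)*(h + I)*(-I*h + 1)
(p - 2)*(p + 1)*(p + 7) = p^3 + 6*p^2 - 9*p - 14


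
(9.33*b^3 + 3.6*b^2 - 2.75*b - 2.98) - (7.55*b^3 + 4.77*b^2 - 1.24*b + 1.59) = 1.78*b^3 - 1.17*b^2 - 1.51*b - 4.57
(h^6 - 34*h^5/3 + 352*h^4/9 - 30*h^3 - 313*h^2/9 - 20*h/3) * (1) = h^6 - 34*h^5/3 + 352*h^4/9 - 30*h^3 - 313*h^2/9 - 20*h/3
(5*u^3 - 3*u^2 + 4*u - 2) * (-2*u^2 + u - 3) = -10*u^5 + 11*u^4 - 26*u^3 + 17*u^2 - 14*u + 6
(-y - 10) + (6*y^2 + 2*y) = 6*y^2 + y - 10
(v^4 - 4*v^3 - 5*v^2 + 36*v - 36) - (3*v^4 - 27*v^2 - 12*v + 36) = -2*v^4 - 4*v^3 + 22*v^2 + 48*v - 72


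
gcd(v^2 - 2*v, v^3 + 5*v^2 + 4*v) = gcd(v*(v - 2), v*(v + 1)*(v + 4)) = v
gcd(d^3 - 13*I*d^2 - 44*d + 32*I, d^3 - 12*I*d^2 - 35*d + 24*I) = d^2 - 9*I*d - 8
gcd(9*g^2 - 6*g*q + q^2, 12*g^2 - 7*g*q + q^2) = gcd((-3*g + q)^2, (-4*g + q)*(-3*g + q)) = -3*g + q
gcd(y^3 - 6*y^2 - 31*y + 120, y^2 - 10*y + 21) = y - 3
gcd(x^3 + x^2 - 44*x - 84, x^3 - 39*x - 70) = x^2 - 5*x - 14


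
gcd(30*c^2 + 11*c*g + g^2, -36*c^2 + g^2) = 6*c + g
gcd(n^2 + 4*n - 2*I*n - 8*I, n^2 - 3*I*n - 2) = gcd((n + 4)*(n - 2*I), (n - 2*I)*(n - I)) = n - 2*I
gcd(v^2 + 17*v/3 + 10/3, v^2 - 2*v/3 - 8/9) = v + 2/3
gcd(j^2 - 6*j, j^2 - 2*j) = j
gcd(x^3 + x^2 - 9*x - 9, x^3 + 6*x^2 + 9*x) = x + 3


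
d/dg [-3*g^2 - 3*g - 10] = -6*g - 3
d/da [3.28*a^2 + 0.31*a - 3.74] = 6.56*a + 0.31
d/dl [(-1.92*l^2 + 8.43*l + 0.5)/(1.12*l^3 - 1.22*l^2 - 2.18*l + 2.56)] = (2.1504*l^4 - 18.8832*l^3 + 12.7902*l^2 - 8.6104*l + 22.6708)/(1.2544*l^6 - 2.7328*l^5 - 3.3948*l^4 + 11.0536*l^3 - 1.494*l^2 - 11.1616*l + 6.5536)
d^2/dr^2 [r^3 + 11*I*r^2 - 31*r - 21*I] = 6*r + 22*I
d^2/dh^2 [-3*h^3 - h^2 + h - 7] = -18*h - 2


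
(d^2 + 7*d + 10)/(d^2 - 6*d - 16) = (d + 5)/(d - 8)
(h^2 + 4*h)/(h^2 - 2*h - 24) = h/(h - 6)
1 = 1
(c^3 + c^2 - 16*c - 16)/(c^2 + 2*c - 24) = (c^2 + 5*c + 4)/(c + 6)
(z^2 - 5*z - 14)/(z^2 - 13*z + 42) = (z + 2)/(z - 6)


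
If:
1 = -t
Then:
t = -1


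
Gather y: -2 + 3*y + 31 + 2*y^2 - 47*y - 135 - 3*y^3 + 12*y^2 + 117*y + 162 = -3*y^3 + 14*y^2 + 73*y + 56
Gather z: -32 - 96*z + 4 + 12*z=-84*z - 28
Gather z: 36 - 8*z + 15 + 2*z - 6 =45 - 6*z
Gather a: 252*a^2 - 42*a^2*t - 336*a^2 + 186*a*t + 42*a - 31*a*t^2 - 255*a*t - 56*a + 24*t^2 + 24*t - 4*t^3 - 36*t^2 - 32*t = a^2*(-42*t - 84) + a*(-31*t^2 - 69*t - 14) - 4*t^3 - 12*t^2 - 8*t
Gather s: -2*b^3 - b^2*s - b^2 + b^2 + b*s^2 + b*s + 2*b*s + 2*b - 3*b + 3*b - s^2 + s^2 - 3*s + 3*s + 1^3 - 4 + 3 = -2*b^3 + b*s^2 + 2*b + s*(-b^2 + 3*b)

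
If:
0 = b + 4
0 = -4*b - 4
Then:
No Solution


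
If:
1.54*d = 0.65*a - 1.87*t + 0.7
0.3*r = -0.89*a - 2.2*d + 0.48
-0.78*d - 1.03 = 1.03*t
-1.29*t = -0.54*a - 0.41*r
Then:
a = -3.55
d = 2.14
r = -3.58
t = -2.62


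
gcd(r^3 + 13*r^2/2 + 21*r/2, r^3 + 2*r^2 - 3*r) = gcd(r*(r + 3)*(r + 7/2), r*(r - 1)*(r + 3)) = r^2 + 3*r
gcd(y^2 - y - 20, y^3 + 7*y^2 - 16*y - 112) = y + 4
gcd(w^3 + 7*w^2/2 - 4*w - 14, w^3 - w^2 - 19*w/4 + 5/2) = w + 2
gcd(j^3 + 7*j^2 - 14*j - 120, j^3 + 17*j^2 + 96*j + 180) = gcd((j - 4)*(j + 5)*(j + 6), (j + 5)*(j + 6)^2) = j^2 + 11*j + 30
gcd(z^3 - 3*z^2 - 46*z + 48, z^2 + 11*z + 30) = z + 6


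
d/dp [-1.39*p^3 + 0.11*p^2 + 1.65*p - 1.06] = -4.17*p^2 + 0.22*p + 1.65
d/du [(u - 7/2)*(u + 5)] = 2*u + 3/2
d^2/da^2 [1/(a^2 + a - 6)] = 2*(-a^2 - a + (2*a + 1)^2 + 6)/(a^2 + a - 6)^3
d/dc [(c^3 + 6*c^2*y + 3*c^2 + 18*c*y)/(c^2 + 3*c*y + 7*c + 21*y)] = (-c*(2*c + 3*y + 7)*(c^2 + 6*c*y + 3*c + 18*y) + 3*(c^2 + 3*c*y + 7*c + 21*y)*(c^2 + 4*c*y + 2*c + 6*y))/(c^2 + 3*c*y + 7*c + 21*y)^2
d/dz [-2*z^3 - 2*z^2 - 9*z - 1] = -6*z^2 - 4*z - 9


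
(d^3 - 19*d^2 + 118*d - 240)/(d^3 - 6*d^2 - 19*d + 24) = (d^2 - 11*d + 30)/(d^2 + 2*d - 3)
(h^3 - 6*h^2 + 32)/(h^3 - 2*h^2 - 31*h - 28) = (-h^3 + 6*h^2 - 32)/(-h^3 + 2*h^2 + 31*h + 28)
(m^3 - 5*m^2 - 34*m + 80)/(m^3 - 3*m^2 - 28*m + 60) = (m - 8)/(m - 6)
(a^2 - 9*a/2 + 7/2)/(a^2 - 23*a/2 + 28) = (a - 1)/(a - 8)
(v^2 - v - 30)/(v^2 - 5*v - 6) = (v + 5)/(v + 1)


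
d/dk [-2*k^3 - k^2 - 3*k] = -6*k^2 - 2*k - 3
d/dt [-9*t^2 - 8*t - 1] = -18*t - 8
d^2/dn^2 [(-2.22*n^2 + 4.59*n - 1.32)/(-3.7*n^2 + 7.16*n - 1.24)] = (2.8421709430404e-14*n^4 - 8.04972000000021*n^3 + 47.3126400000001*n^2 - 83.46312*n + 48.552096)/(50.653*n^6 - 294.0612*n^5 + 619.97496*n^4 - 564.162176*n^3 + 207.775392*n^2 - 33.027648*n + 1.906624)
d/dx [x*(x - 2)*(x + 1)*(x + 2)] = 4*x^3 + 3*x^2 - 8*x - 4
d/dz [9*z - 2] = 9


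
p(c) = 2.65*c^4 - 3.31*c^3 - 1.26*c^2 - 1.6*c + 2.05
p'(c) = 10.6*c^3 - 9.93*c^2 - 2.52*c - 1.6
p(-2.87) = 254.30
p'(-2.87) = -326.74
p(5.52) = 1858.47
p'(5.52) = 1464.80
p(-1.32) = 17.62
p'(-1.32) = -39.96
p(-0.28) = 2.49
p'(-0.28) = -1.91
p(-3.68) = 641.83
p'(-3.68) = -655.06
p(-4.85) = 1824.06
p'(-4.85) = -1432.25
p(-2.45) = 142.56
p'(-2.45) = -210.92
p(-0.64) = 3.87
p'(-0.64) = -6.83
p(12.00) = 49032.13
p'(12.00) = 16855.04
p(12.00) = 49032.13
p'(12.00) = 16855.04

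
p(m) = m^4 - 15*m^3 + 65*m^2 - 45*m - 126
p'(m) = 4*m^3 - 45*m^2 + 130*m - 45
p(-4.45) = 3075.37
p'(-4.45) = -1867.10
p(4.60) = 30.11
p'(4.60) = -9.86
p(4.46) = 31.18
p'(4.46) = -5.46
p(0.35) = -134.42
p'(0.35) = -4.84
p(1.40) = -98.92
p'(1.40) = 59.78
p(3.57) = 21.71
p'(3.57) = 27.58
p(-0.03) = -124.59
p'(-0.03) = -48.94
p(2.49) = -28.18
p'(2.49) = 61.45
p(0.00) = -126.00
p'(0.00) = -45.00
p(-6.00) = 7020.00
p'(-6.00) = -3309.00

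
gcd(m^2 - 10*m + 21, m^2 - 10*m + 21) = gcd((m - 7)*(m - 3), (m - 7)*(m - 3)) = m^2 - 10*m + 21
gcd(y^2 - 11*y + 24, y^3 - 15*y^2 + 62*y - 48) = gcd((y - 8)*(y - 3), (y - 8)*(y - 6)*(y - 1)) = y - 8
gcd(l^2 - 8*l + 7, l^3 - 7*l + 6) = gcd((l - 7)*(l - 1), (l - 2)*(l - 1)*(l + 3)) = l - 1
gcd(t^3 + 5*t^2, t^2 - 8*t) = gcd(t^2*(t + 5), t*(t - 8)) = t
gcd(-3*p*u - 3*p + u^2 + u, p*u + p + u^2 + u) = u + 1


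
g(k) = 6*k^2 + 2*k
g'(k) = 12*k + 2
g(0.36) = 1.50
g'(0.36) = 6.32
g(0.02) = 0.04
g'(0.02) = 2.24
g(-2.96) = 46.65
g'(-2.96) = -33.52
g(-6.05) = 207.52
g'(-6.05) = -70.60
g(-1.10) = 5.06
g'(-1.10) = -11.20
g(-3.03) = 49.03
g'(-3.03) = -34.36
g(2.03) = 28.79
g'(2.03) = 26.36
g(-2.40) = 29.76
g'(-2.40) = -26.80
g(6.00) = 228.00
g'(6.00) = 74.00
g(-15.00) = 1320.00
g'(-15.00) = -178.00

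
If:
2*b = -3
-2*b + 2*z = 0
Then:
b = -3/2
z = -3/2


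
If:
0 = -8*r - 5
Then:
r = -5/8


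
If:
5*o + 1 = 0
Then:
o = -1/5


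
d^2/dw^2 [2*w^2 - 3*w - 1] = 4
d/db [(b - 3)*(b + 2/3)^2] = (3*b + 2)*(9*b - 16)/9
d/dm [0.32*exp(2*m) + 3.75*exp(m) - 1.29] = (0.64*exp(m) + 3.75)*exp(m)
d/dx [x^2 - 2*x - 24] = 2*x - 2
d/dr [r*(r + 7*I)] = 2*r + 7*I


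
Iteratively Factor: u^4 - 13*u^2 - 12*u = (u + 1)*(u^3 - u^2 - 12*u) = u*(u + 1)*(u^2 - u - 12) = u*(u + 1)*(u + 3)*(u - 4)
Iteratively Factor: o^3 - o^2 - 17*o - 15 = (o + 1)*(o^2 - 2*o - 15) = (o + 1)*(o + 3)*(o - 5)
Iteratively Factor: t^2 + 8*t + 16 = (t + 4)*(t + 4)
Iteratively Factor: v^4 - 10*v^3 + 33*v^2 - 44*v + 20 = (v - 2)*(v^3 - 8*v^2 + 17*v - 10) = (v - 2)*(v - 1)*(v^2 - 7*v + 10) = (v - 2)^2*(v - 1)*(v - 5)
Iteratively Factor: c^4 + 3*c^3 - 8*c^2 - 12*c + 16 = (c - 2)*(c^3 + 5*c^2 + 2*c - 8) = (c - 2)*(c + 4)*(c^2 + c - 2) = (c - 2)*(c - 1)*(c + 4)*(c + 2)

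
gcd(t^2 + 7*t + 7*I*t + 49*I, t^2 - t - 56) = t + 7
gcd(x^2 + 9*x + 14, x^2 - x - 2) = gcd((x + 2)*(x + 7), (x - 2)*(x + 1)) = 1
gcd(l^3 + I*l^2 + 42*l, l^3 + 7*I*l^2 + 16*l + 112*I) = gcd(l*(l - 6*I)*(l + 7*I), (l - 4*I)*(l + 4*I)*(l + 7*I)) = l + 7*I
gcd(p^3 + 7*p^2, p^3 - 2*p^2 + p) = p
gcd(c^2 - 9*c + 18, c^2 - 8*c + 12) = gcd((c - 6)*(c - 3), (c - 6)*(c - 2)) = c - 6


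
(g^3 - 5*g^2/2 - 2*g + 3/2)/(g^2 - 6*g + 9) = (2*g^2 + g - 1)/(2*(g - 3))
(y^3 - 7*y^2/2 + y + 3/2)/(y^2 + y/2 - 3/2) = (2*y^2 - 5*y - 3)/(2*y + 3)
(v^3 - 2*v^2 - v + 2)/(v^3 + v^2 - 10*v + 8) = (v + 1)/(v + 4)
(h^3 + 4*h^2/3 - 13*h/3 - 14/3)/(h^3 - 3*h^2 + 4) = (h + 7/3)/(h - 2)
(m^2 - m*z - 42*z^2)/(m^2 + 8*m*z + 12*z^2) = (m - 7*z)/(m + 2*z)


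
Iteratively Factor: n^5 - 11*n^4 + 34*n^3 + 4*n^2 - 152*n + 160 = (n - 2)*(n^4 - 9*n^3 + 16*n^2 + 36*n - 80) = (n - 2)^2*(n^3 - 7*n^2 + 2*n + 40) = (n - 4)*(n - 2)^2*(n^2 - 3*n - 10) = (n - 5)*(n - 4)*(n - 2)^2*(n + 2)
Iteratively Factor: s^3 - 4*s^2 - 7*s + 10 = (s - 1)*(s^2 - 3*s - 10) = (s - 1)*(s + 2)*(s - 5)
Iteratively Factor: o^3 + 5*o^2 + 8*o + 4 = (o + 2)*(o^2 + 3*o + 2) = (o + 2)^2*(o + 1)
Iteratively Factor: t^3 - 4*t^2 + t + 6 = (t + 1)*(t^2 - 5*t + 6) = (t - 2)*(t + 1)*(t - 3)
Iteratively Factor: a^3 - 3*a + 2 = (a + 2)*(a^2 - 2*a + 1) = (a - 1)*(a + 2)*(a - 1)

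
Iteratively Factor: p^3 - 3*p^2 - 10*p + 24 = (p - 2)*(p^2 - p - 12) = (p - 2)*(p + 3)*(p - 4)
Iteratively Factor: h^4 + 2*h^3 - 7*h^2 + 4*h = (h + 4)*(h^3 - 2*h^2 + h) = (h - 1)*(h + 4)*(h^2 - h) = h*(h - 1)*(h + 4)*(h - 1)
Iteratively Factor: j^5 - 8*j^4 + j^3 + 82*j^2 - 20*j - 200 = (j - 5)*(j^4 - 3*j^3 - 14*j^2 + 12*j + 40) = (j - 5)*(j + 2)*(j^3 - 5*j^2 - 4*j + 20) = (j - 5)*(j + 2)^2*(j^2 - 7*j + 10) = (j - 5)*(j - 2)*(j + 2)^2*(j - 5)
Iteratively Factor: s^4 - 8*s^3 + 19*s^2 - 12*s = (s - 1)*(s^3 - 7*s^2 + 12*s) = s*(s - 1)*(s^2 - 7*s + 12) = s*(s - 4)*(s - 1)*(s - 3)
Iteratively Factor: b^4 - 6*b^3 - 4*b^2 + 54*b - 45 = (b - 1)*(b^3 - 5*b^2 - 9*b + 45) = (b - 3)*(b - 1)*(b^2 - 2*b - 15) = (b - 3)*(b - 1)*(b + 3)*(b - 5)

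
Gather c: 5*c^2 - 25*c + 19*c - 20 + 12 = 5*c^2 - 6*c - 8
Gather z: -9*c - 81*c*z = -81*c*z - 9*c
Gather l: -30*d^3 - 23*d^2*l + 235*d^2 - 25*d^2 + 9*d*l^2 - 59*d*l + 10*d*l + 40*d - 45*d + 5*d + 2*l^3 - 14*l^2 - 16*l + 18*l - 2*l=-30*d^3 + 210*d^2 + 2*l^3 + l^2*(9*d - 14) + l*(-23*d^2 - 49*d)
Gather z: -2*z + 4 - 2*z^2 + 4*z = -2*z^2 + 2*z + 4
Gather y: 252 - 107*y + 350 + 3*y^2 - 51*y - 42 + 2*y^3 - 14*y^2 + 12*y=2*y^3 - 11*y^2 - 146*y + 560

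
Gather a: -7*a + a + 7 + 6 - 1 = 12 - 6*a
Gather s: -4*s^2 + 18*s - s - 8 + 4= -4*s^2 + 17*s - 4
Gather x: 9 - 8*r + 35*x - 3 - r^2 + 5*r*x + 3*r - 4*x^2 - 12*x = -r^2 - 5*r - 4*x^2 + x*(5*r + 23) + 6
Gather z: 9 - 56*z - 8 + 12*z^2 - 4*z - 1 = 12*z^2 - 60*z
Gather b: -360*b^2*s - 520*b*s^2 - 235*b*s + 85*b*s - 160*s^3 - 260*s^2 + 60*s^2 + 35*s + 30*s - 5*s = -360*b^2*s + b*(-520*s^2 - 150*s) - 160*s^3 - 200*s^2 + 60*s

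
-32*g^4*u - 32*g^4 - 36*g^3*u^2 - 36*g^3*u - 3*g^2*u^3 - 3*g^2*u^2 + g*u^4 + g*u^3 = (-8*g + u)*(g + u)*(4*g + u)*(g*u + g)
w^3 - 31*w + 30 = (w - 5)*(w - 1)*(w + 6)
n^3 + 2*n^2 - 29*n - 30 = (n - 5)*(n + 1)*(n + 6)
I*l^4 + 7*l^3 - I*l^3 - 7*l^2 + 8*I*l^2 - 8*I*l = l*(l - 8*I)*(l + I)*(I*l - I)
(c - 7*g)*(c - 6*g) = c^2 - 13*c*g + 42*g^2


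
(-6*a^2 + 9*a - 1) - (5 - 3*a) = -6*a^2 + 12*a - 6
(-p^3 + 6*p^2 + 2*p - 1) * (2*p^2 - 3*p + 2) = -2*p^5 + 15*p^4 - 16*p^3 + 4*p^2 + 7*p - 2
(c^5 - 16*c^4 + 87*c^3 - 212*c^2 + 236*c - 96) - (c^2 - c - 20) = c^5 - 16*c^4 + 87*c^3 - 213*c^2 + 237*c - 76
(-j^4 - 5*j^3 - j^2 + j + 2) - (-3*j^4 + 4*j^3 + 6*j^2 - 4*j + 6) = 2*j^4 - 9*j^3 - 7*j^2 + 5*j - 4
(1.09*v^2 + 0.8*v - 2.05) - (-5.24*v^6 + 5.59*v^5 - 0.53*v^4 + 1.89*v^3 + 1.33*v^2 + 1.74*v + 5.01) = 5.24*v^6 - 5.59*v^5 + 0.53*v^4 - 1.89*v^3 - 0.24*v^2 - 0.94*v - 7.06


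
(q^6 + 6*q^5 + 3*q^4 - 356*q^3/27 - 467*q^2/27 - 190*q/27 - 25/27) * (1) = q^6 + 6*q^5 + 3*q^4 - 356*q^3/27 - 467*q^2/27 - 190*q/27 - 25/27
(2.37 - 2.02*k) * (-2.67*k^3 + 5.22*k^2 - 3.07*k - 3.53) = 5.3934*k^4 - 16.8723*k^3 + 18.5728*k^2 - 0.145300000000001*k - 8.3661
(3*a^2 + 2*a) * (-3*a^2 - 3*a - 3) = -9*a^4 - 15*a^3 - 15*a^2 - 6*a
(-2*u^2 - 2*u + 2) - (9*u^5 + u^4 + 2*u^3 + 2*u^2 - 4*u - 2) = -9*u^5 - u^4 - 2*u^3 - 4*u^2 + 2*u + 4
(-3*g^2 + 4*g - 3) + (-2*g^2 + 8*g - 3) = -5*g^2 + 12*g - 6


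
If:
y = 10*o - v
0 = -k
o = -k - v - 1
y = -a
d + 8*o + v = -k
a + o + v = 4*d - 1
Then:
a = -72/17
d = -18/17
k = 0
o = 5/17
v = -22/17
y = 72/17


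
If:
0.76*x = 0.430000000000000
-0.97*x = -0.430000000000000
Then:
No Solution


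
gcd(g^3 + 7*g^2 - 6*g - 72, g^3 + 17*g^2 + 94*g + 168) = g^2 + 10*g + 24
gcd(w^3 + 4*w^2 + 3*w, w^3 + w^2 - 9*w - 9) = w^2 + 4*w + 3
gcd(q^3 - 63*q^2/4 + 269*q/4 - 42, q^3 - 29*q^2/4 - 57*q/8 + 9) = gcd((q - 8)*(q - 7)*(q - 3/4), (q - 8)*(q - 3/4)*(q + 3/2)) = q^2 - 35*q/4 + 6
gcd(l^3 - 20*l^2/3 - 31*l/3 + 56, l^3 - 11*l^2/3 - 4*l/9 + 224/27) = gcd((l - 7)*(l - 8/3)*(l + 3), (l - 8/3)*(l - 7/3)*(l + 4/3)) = l - 8/3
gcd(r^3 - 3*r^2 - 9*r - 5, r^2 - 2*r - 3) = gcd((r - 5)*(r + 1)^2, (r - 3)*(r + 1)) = r + 1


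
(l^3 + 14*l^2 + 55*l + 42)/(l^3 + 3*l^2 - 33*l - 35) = (l + 6)/(l - 5)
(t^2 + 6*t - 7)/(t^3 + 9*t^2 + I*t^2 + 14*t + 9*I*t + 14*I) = (t - 1)/(t^2 + t*(2 + I) + 2*I)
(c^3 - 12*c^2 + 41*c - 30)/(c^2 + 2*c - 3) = (c^2 - 11*c + 30)/(c + 3)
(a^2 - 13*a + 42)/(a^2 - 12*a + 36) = (a - 7)/(a - 6)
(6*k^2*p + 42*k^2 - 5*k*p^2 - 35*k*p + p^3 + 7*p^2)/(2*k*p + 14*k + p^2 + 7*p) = (6*k^2 - 5*k*p + p^2)/(2*k + p)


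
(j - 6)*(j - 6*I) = j^2 - 6*j - 6*I*j + 36*I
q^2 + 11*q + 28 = (q + 4)*(q + 7)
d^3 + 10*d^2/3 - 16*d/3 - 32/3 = (d - 2)*(d + 4/3)*(d + 4)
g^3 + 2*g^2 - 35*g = g*(g - 5)*(g + 7)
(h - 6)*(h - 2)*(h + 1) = h^3 - 7*h^2 + 4*h + 12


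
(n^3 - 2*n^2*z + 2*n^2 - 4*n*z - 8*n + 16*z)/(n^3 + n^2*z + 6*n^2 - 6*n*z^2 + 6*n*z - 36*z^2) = (n^2 + 2*n - 8)/(n^2 + 3*n*z + 6*n + 18*z)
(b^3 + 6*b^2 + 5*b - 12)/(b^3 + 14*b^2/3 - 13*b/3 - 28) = 3*(b - 1)/(3*b - 7)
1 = 1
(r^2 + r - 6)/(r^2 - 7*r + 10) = (r + 3)/(r - 5)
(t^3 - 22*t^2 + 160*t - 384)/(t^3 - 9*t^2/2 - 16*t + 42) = 2*(t^2 - 16*t + 64)/(2*t^2 + 3*t - 14)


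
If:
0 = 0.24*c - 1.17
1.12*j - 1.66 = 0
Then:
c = 4.88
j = 1.48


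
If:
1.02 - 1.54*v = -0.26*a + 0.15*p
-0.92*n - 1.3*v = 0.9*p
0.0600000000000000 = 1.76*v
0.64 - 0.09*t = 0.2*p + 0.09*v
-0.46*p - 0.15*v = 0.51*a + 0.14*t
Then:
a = -2.55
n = -2.04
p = 2.04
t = 2.55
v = 0.03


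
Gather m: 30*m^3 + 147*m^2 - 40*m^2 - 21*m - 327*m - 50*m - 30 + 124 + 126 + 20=30*m^3 + 107*m^2 - 398*m + 240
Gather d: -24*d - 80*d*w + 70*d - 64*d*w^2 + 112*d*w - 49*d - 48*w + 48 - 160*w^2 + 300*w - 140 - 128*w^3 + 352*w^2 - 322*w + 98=d*(-64*w^2 + 32*w - 3) - 128*w^3 + 192*w^2 - 70*w + 6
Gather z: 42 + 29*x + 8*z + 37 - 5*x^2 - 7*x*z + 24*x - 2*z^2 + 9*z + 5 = -5*x^2 + 53*x - 2*z^2 + z*(17 - 7*x) + 84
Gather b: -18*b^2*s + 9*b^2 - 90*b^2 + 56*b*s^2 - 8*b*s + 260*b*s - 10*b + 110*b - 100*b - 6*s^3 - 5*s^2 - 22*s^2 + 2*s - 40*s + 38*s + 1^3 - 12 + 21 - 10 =b^2*(-18*s - 81) + b*(56*s^2 + 252*s) - 6*s^3 - 27*s^2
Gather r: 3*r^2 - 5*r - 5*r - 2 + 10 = 3*r^2 - 10*r + 8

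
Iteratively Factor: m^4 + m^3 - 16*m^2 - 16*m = (m - 4)*(m^3 + 5*m^2 + 4*m) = (m - 4)*(m + 4)*(m^2 + m) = m*(m - 4)*(m + 4)*(m + 1)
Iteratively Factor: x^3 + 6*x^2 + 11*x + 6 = (x + 2)*(x^2 + 4*x + 3) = (x + 2)*(x + 3)*(x + 1)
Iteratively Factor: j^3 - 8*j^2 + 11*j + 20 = (j - 5)*(j^2 - 3*j - 4) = (j - 5)*(j - 4)*(j + 1)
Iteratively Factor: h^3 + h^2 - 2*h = (h)*(h^2 + h - 2) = h*(h - 1)*(h + 2)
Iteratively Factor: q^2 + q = (q + 1)*(q)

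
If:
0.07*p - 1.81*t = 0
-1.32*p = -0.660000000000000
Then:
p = 0.50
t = 0.02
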